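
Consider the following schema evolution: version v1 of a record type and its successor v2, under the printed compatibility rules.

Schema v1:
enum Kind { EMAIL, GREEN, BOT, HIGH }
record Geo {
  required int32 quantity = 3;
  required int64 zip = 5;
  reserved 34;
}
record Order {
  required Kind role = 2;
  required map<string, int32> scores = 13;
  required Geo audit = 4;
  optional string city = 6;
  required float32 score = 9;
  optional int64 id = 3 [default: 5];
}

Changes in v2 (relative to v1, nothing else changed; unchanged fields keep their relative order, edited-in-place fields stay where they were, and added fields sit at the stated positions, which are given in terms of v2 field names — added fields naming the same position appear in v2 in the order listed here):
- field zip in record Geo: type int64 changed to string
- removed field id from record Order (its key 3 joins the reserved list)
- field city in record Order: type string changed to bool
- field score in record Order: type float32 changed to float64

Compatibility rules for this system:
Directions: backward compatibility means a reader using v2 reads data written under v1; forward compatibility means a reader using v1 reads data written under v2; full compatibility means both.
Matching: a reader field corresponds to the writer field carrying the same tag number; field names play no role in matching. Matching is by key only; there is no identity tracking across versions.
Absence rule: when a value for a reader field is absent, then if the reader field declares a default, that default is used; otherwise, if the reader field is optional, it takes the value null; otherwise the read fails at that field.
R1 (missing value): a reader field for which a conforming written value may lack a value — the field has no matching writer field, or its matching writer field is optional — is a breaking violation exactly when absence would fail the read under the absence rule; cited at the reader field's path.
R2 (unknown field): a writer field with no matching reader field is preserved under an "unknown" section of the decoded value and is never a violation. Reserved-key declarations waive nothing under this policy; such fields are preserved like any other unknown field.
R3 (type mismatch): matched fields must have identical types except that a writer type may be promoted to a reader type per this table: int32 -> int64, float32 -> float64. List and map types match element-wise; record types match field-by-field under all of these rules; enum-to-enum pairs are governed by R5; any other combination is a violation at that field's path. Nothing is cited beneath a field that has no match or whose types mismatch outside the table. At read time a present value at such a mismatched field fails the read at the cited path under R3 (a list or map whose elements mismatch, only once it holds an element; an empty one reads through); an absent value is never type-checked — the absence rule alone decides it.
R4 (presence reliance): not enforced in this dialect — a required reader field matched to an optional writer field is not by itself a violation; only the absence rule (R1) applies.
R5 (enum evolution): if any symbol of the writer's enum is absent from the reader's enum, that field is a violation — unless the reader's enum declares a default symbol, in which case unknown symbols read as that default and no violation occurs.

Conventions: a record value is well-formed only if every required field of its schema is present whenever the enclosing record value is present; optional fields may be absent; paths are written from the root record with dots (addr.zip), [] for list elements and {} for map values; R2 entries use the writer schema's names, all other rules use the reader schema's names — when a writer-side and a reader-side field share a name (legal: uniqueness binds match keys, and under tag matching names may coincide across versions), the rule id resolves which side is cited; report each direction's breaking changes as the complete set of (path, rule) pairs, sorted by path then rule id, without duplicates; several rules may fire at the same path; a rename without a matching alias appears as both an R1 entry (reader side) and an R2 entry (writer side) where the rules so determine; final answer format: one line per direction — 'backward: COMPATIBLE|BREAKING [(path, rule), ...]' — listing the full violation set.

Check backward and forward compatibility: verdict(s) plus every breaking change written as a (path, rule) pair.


in Order below, arrows point writer -> reader
backward for Order (reader v2, writer v1):
  Kind -> Kind, writer required: role aligns to role
  map<string, int32> -> map<string, int32>, writer required: scores aligns to scores
  Geo -> Geo, writer required: audit aligns to audit
  string -> bool, writer optional: city aligns to city
  float32 -> float64, writer required: score aligns to score
  writer field id has no reader counterpart
  int32 -> int32, writer required: audit.quantity aligns to audit.quantity
  int64 -> string, writer required: audit.zip aligns to audit.zip
  R3 fires at audit.zip
  R3 fires at city
  => 2 violation(s): backward is BREAKING for Order
forward for Order (reader v1, writer v2):
  Kind -> Kind, writer required: role aligns to role
  map<string, int32> -> map<string, int32>, writer required: scores aligns to scores
  Geo -> Geo, writer required: audit aligns to audit
  bool -> string, writer optional: city aligns to city
  float64 -> float32, writer required: score aligns to score
  id: no writer-side match
  int32 -> int32, writer required: audit.quantity aligns to audit.quantity
  string -> int64, writer required: audit.zip aligns to audit.zip
  R3 fires at audit.zip
  R3 fires at city
  R3 fires at score
  => 3 violation(s): forward is BREAKING for Order

backward: BREAKING [(audit.zip, R3), (city, R3)]; forward: BREAKING [(audit.zip, R3), (city, R3), (score, R3)]


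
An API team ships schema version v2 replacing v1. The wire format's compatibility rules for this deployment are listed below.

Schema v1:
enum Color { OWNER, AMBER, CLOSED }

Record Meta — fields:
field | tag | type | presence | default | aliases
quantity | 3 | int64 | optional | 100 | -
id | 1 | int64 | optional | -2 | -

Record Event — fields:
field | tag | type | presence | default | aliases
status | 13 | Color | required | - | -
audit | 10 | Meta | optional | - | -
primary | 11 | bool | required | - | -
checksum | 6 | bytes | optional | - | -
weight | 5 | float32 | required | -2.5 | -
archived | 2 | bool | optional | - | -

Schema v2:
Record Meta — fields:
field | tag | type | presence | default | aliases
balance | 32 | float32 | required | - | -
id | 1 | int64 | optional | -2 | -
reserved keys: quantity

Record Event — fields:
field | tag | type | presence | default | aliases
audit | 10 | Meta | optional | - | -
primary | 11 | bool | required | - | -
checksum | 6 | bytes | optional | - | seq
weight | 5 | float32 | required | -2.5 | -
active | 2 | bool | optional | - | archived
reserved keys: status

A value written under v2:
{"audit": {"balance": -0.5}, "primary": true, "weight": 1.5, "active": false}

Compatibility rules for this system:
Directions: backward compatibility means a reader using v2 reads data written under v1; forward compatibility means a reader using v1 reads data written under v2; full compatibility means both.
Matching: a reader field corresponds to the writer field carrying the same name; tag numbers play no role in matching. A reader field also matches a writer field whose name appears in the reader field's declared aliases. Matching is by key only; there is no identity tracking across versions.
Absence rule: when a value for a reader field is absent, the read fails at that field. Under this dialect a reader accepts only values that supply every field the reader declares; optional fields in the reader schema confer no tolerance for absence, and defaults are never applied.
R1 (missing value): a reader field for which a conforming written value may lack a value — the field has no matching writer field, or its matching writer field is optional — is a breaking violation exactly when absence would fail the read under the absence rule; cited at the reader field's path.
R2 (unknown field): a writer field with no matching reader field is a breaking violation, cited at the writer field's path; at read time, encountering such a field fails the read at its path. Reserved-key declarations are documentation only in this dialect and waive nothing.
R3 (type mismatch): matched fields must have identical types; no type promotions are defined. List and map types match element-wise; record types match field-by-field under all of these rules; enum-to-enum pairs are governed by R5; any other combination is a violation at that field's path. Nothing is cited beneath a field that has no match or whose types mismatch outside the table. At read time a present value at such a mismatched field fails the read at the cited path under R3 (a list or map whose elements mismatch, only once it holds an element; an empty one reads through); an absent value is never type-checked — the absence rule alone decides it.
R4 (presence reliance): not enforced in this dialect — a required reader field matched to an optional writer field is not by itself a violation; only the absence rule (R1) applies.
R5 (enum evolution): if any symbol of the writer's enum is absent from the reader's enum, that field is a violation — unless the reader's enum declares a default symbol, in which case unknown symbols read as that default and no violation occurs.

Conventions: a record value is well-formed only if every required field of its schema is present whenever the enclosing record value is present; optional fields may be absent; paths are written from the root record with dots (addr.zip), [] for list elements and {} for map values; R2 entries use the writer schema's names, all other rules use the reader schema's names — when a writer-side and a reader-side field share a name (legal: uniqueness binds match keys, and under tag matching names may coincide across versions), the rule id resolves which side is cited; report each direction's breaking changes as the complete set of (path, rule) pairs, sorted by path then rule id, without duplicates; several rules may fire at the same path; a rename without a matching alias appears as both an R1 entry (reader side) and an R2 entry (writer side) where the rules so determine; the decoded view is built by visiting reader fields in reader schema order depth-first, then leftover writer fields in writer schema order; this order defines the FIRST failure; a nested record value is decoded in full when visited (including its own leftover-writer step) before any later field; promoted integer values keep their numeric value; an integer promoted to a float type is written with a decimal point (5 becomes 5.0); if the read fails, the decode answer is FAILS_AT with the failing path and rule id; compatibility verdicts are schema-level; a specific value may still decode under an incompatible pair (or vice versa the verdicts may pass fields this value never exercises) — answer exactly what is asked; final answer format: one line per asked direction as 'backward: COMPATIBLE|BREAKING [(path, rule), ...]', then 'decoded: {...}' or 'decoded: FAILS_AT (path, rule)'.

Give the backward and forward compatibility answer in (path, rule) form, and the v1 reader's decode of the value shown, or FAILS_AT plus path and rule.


the writer's type comes first in each Event pair
checking backward for Event: reader v2 against writer v1:
  audit: Meta -> Meta, writer optional; from audit
  primary: bool -> bool, writer required; from primary
  checksum: bytes -> bytes, writer optional; from checksum
  weight: float32 -> float32, writer required; from weight
  active: bool -> bool, writer optional; from archived
  status (writer side), unknown to reader
  audit.balance: no writer-side match
  audit.id: int64 -> int64, writer optional; from audit.id
  audit.quantity (writer side), unknown to reader
  breaking: (active, R1)
  breaking: (audit, R1)
  breaking: (audit.balance, R1)
  breaking: (audit.id, R1)
  breaking: (audit.quantity, R2)
  breaking: (checksum, R1)
  breaking: (status, R2)
  backward on Event therefore BREAKING (7)
checking forward for Event: reader v1 against writer v2:
  status: no writer-side match
  audit: Meta -> Meta, writer optional; from audit
  primary: bool -> bool, writer required; from primary
  checksum: bytes -> bytes, writer optional; from checksum
  weight: float32 -> float32, writer required; from weight
  archived: no writer-side match
  active (writer side), unknown to reader
  audit.quantity: no writer-side match
  audit.id: int64 -> int64, writer optional; from audit.id
  audit.balance (writer side), unknown to reader
  breaking: (active, R2)
  breaking: (archived, R1)
  breaking: (audit, R1)
  breaking: (audit.balance, R2)
  breaking: (audit.id, R1)
  breaking: (audit.quantity, R1)
  breaking: (checksum, R1)
  breaking: (status, R1)
  forward on Event therefore BREAKING (8)
decode walk for Event under reader schema v1:
  read fails at status under R1 (no fill)
  => FAILS_AT (status, R1)

backward: BREAKING [(active, R1), (audit, R1), (audit.balance, R1), (audit.id, R1), (audit.quantity, R2), (checksum, R1), (status, R2)]; forward: BREAKING [(active, R2), (archived, R1), (audit, R1), (audit.balance, R2), (audit.id, R1), (audit.quantity, R1), (checksum, R1), (status, R1)]; decoded: FAILS_AT (status, R1)


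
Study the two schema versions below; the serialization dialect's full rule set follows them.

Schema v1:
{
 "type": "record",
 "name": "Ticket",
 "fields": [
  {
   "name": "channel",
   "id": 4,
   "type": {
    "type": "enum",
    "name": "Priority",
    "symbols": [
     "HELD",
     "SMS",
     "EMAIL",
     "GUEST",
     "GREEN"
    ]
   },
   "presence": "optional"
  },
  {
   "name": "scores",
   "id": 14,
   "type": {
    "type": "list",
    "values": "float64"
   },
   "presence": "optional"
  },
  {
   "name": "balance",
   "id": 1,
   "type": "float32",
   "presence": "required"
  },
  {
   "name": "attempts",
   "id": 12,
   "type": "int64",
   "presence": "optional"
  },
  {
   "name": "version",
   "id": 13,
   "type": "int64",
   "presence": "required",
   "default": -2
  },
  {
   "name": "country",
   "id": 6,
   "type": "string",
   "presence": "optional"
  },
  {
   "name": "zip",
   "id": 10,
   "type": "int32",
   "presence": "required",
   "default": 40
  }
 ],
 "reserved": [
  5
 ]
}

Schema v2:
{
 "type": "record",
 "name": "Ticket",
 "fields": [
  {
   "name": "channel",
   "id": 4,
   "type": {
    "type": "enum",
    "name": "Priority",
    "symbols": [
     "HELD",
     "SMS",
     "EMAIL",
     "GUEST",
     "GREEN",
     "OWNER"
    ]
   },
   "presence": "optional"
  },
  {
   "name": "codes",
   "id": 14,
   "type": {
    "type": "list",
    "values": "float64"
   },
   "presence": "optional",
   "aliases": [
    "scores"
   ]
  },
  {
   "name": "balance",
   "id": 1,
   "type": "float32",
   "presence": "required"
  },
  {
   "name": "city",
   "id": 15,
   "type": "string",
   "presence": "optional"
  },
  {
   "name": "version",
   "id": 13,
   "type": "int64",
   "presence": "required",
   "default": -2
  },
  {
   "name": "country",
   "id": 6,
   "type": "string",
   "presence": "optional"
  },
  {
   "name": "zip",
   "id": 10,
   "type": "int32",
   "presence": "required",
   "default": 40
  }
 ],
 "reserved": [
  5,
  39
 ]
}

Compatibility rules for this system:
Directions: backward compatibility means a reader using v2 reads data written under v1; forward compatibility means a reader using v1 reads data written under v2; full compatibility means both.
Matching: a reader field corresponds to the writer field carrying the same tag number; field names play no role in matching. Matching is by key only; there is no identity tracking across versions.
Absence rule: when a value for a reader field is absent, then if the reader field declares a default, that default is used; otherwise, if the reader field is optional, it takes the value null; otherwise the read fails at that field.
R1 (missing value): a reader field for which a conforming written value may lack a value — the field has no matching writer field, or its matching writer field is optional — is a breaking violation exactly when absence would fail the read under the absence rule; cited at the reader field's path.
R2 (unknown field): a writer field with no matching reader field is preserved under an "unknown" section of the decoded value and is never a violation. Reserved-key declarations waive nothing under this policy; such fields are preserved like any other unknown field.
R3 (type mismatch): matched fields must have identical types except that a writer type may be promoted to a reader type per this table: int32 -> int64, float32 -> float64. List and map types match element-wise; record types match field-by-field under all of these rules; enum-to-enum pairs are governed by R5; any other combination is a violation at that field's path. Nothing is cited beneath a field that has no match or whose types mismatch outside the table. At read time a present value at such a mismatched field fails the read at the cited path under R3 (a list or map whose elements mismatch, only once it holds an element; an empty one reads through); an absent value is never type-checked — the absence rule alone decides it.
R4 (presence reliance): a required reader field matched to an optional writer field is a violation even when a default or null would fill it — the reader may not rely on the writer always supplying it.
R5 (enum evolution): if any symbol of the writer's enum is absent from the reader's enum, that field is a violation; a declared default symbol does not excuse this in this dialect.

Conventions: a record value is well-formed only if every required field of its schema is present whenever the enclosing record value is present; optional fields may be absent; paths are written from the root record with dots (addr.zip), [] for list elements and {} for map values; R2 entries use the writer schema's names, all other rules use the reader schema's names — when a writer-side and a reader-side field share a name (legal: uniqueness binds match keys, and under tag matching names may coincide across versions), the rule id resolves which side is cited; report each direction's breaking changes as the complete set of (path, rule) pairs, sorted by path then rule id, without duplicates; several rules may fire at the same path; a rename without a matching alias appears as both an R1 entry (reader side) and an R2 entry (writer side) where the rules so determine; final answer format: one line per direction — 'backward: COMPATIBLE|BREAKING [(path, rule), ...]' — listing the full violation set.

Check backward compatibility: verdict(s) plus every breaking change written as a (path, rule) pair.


backward: COMPATIBLE []

arrows below run writer -> reader for Ticket
backward analysis of Ticket with v2 as reader and v1 as writer:
  channel <- channel (Priority -> Priority, writer optional)
  codes <- scores (list<float64> -> list<float64>, writer optional)
  balance <- balance (float32 -> float32, writer required)
  city: no writer match
  version <- version (int64 -> int64, writer required)
  country <- country (string -> string, writer optional)
  zip <- zip (int32 -> int32, writer required)
  writer attempts: unknown to reader
  => backward verdict for Ticket: COMPATIBLE, no violations
the other Ticket changes do not affect what is asked:
  enum Priority (field channel in record Ticket): symbol OWNER added -> fires only in the forward direction of Ticket, which is not asked here
  removed field attempts from record Ticket -> fires no rule on Ticket, leaving the asked answer as it is
  added field city to record Ticket: optional string, tag 15 (in v2 it sits immediately before version) -> fires no rule on Ticket, leaving the asked answer as it is
  renamed field scores to codes in record Ticket (alias scores declared on the renamed field) -> fires no rule on Ticket, leaving the asked answer as it is


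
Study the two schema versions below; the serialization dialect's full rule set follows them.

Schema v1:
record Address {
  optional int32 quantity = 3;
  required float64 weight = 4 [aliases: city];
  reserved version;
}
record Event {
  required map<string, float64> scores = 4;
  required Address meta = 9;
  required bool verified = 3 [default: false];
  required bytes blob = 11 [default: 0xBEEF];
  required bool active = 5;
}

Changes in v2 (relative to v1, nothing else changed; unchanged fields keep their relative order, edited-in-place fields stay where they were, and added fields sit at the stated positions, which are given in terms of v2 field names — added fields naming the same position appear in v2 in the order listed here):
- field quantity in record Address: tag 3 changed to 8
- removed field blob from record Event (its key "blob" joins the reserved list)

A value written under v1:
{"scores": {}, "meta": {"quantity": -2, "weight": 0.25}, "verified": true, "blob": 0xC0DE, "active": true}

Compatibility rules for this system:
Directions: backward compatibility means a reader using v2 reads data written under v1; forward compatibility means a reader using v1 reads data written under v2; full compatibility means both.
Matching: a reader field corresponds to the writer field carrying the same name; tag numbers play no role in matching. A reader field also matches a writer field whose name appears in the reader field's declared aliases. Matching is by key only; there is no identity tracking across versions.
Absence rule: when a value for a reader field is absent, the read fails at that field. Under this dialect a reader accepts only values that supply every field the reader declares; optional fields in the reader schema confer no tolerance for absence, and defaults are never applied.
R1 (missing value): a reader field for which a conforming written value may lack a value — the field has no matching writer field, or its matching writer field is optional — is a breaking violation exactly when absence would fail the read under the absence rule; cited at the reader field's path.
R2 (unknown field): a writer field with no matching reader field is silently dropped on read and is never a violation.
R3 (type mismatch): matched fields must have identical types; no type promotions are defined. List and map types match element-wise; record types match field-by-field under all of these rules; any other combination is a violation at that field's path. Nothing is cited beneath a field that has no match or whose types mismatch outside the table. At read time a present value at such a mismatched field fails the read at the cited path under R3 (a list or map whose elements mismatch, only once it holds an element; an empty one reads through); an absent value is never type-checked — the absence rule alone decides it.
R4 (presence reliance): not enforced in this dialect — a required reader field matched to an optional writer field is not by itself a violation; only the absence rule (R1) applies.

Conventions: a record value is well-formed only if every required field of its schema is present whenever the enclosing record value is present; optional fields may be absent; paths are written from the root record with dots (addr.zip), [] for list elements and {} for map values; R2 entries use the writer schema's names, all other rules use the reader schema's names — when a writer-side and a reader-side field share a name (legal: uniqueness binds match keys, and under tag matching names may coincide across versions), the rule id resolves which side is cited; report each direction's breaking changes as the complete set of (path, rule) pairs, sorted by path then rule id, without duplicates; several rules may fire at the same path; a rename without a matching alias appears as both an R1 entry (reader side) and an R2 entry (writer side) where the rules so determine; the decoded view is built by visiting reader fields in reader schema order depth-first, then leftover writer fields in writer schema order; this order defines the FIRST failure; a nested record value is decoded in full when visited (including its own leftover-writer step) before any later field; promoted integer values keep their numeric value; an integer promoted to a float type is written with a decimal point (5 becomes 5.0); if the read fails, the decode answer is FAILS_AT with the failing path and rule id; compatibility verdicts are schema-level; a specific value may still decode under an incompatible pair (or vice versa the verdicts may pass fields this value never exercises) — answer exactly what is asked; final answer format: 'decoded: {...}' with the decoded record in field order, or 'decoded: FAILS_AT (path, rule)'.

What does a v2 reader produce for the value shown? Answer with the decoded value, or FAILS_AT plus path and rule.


decoded: {"scores": {}, "meta": {"quantity": -2, "weight": 0.25}, "verified": true, "active": true}

the writer's type comes first in each Event pair
migrating the Event value to v2:
  scores := {}
  meta.quantity := -2
  meta.weight := 0.25
  verified := true
  active := true
  writer blob: unknown -> dropped
  => decoded: {"scores": {}, "meta": {"quantity": -2, "weight": 0.25}, "verified": true, "active": true}
the other Event changes do not affect what is asked:
  field quantity in record Address: tag 3 changed to 8 -> fires no rule on Event under this dialect and leaves the result unchanged


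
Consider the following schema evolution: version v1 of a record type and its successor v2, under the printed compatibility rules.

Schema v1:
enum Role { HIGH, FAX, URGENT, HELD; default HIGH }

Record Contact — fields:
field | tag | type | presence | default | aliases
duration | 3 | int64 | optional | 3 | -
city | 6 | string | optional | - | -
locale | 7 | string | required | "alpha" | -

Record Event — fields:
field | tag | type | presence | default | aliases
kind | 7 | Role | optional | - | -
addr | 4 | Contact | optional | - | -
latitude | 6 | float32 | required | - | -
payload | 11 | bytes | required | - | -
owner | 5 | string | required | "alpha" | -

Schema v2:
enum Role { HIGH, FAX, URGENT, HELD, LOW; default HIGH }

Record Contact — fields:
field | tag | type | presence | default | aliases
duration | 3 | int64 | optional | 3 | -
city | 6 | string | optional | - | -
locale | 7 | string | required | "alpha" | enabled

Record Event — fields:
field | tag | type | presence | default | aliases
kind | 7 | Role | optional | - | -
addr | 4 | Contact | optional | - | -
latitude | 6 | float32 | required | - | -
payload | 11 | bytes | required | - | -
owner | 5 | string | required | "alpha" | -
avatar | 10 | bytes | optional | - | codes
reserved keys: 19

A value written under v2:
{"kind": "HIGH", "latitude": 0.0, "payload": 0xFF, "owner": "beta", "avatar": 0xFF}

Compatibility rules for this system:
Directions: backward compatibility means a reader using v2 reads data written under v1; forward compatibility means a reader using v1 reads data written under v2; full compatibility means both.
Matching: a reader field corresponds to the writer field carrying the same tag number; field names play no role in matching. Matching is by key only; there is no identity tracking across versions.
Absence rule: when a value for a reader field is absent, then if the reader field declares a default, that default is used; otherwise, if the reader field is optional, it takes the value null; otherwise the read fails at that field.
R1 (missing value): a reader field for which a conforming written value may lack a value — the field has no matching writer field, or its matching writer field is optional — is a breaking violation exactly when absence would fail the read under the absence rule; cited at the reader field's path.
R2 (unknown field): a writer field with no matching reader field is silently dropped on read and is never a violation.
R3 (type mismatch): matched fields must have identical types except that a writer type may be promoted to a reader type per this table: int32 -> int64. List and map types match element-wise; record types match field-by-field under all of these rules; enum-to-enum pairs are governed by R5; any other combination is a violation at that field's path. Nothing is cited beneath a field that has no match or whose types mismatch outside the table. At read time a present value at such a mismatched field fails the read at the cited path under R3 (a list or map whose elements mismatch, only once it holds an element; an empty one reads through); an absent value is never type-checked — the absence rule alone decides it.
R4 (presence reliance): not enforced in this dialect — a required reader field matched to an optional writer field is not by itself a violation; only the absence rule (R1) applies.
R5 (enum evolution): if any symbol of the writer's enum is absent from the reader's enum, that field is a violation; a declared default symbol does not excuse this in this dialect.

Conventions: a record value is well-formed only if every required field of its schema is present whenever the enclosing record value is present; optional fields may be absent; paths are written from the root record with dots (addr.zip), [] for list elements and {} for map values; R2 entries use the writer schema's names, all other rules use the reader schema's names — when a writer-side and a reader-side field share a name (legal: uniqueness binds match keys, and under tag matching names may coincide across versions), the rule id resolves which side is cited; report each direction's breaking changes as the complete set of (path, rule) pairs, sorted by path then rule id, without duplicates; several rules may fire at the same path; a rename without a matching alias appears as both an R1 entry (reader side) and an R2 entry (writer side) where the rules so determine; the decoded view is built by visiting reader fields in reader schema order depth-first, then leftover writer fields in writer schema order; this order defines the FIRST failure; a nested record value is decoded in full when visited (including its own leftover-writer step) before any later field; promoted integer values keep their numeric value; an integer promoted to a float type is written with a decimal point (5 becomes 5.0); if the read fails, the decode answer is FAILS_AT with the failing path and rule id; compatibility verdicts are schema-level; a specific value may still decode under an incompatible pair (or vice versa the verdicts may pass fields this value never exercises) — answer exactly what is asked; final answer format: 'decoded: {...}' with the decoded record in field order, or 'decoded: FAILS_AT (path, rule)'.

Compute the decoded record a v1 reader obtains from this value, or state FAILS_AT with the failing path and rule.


decoded: {"kind": "HIGH", "addr": null, "latitude": 0.0, "payload": 0xFF, "owner": "beta"}

each type pair in Event: writer, then reader
decode (reader v1):
  kind := "HIGH"
  addr := null (absent, optional -> null)
  latitude := 0.0
  payload := 0xFF
  owner := "beta"
  writer avatar: unknown -> dropped
  => decoded: {"kind": "HIGH", "addr": null, "latitude": 0.0, "payload": 0xFF, "owner": "beta"}
the rest of the Event diff is inert for this question:
  added field avatar to record Event: optional bytes, tag 10 (in v2 it sits last) -> fires no rule on Event under this dialect and leaves the result unchanged
  enum Role (field kind in record Event): symbol LOW added -> shifts the Event verdicts, not this decode


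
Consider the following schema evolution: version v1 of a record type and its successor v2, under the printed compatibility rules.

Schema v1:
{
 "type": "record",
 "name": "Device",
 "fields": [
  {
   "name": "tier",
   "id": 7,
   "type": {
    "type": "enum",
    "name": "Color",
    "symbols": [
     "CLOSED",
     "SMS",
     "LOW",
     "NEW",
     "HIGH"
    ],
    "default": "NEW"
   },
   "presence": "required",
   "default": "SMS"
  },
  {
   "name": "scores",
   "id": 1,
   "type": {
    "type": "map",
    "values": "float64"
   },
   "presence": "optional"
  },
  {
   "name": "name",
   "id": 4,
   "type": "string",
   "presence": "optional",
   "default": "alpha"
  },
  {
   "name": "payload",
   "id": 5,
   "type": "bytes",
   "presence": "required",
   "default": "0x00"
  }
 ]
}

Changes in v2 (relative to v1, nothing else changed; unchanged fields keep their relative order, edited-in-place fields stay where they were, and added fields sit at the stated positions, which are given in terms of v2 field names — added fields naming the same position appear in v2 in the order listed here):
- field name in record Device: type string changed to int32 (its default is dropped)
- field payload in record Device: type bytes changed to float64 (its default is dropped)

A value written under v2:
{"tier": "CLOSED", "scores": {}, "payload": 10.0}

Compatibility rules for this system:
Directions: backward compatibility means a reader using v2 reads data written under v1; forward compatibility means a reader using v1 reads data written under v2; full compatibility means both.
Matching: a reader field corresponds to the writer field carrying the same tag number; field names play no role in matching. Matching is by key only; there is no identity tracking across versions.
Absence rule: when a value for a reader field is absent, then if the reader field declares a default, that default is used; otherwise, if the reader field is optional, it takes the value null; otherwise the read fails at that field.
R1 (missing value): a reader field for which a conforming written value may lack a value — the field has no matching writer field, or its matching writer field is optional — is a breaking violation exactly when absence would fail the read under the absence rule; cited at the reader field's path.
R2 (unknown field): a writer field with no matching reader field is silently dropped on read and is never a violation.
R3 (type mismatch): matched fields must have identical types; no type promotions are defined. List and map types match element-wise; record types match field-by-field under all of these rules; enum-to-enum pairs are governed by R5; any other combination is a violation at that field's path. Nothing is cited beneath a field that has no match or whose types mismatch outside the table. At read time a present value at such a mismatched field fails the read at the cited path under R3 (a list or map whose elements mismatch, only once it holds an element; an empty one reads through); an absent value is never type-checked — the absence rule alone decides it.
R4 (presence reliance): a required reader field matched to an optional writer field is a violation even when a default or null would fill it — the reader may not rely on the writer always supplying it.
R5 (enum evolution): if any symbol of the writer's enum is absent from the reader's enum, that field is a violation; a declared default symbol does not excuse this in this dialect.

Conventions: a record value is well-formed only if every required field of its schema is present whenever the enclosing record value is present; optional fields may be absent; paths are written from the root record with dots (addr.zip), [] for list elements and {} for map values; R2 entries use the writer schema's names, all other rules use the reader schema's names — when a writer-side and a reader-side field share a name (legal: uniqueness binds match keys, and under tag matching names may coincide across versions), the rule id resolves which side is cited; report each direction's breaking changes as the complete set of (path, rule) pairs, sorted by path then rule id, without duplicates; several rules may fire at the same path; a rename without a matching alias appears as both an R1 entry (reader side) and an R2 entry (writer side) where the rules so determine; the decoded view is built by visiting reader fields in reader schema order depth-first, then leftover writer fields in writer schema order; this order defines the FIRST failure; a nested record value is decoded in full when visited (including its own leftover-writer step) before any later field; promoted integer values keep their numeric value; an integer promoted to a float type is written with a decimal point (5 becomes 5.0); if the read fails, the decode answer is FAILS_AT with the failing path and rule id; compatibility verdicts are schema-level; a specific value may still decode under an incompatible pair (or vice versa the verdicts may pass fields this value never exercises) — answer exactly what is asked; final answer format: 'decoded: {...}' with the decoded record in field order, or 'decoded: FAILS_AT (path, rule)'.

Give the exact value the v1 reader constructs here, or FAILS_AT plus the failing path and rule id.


each type pair in Device: writer, then reader
decode (reader v1):
  tier := "CLOSED"
  scores := {}
  name := "alpha" (no value, default fills)
  read fails at payload under R3
  => FAILS_AT (payload, R3)
the rest of the Device diff is inert for this question:
  field name in record Device: type string changed to int32 (its default is dropped) -> affects the rule determinations only; this particular Device value decodes identically

decoded: FAILS_AT (payload, R3)


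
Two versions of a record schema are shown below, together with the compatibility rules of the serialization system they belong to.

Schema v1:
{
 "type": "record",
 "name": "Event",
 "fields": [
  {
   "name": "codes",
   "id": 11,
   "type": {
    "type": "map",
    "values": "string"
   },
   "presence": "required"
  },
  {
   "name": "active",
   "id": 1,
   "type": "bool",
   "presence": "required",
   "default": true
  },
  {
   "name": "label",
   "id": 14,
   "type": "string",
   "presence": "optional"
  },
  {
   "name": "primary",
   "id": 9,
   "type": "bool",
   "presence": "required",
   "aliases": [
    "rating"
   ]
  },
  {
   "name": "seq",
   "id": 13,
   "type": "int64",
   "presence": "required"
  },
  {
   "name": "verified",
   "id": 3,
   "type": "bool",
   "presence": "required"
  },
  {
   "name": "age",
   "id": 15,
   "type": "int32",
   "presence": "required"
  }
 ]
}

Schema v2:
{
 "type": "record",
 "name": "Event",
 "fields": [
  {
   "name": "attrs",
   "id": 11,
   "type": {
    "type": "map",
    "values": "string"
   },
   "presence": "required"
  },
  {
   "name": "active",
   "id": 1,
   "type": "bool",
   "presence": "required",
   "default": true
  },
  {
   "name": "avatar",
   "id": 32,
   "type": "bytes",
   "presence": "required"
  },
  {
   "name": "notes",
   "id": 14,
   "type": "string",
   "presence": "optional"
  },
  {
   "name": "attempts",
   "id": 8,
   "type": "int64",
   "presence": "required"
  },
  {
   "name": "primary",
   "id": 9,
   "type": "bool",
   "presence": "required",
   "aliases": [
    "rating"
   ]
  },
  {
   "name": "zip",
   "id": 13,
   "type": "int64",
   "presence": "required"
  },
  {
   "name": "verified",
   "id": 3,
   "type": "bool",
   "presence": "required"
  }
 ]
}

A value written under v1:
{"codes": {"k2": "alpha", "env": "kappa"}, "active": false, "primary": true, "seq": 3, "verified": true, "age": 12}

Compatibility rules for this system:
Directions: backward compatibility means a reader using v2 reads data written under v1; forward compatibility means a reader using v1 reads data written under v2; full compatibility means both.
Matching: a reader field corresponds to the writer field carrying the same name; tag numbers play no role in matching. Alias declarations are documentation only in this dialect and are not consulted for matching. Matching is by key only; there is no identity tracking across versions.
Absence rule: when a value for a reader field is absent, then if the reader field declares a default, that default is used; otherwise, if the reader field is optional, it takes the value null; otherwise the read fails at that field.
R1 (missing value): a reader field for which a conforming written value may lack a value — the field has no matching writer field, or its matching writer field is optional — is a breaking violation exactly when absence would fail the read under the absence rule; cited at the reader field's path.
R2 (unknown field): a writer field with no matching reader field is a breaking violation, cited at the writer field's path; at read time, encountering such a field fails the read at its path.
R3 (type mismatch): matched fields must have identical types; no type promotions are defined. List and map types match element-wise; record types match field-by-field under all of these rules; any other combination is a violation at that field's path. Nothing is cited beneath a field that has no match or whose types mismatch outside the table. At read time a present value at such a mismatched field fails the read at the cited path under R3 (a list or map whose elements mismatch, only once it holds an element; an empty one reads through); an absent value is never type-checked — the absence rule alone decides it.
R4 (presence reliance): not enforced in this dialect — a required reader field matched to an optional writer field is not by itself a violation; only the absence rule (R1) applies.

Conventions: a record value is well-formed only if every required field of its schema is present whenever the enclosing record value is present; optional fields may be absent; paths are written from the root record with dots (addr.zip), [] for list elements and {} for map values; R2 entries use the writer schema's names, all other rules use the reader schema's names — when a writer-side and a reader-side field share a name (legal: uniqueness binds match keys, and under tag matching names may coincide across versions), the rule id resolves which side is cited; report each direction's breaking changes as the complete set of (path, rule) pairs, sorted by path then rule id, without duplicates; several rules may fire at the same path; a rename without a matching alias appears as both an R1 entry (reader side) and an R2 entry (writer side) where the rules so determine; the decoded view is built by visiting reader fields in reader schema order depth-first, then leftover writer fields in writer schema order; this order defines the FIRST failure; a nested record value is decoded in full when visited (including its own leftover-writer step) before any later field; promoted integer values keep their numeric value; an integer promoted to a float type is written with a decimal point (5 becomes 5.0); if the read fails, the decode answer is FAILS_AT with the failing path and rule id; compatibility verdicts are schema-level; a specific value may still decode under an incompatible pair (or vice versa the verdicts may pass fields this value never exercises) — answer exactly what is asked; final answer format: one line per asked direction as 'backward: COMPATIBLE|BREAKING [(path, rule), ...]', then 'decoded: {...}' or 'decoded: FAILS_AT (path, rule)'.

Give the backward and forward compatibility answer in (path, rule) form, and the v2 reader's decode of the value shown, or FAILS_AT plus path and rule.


backward: BREAKING [(age, R2), (attempts, R1), (attrs, R1), (avatar, R1), (codes, R2), (label, R2), (seq, R2), (zip, R1)]; forward: BREAKING [(age, R1), (attempts, R2), (attrs, R2), (avatar, R2), (codes, R1), (notes, R2), (seq, R1), (zip, R2)]; decoded: FAILS_AT (attrs, R1)

arrows below run writer -> reader for Event
backward on Event — v2 reading data written by v1:
  attrs: no writer-side match
  active: bool -> bool, writer required; from active
  avatar: no writer-side match
  notes: no writer-side match
  attempts: no writer-side match
  primary: bool -> bool, writer required; from primary
  zip: no writer-side match
  verified: bool -> bool, writer required; from verified
  codes (writer side), unknown to reader
  label (writer side), unknown to reader
  seq (writer side), unknown to reader
  age (writer side), unknown to reader
  violation R2 at age
  violation R1 at attempts
  violation R1 at attrs
  violation R1 at avatar
  violation R2 at codes
  violation R2 at label
  violation R2 at seq
  violation R1 at zip
  => 8 violation(s): backward is BREAKING for Event
forward on Event — v1 reading data written by v2:
  codes: no writer-side match
  active: bool -> bool, writer required; from active
  label: no writer-side match
  primary: bool -> bool, writer required; from primary
  seq: no writer-side match
  verified: bool -> bool, writer required; from verified
  age: no writer-side match
  attrs (writer side), unknown to reader
  avatar (writer side), unknown to reader
  notes (writer side), unknown to reader
  attempts (writer side), unknown to reader
  zip (writer side), unknown to reader
  violation R1 at age
  violation R2 at attempts
  violation R2 at attrs
  violation R2 at avatar
  violation R1 at codes
  violation R2 at notes
  violation R1 at seq
  violation R2 at zip
  => 8 violation(s): forward is BREAKING for Event
migrating the Event value to v2:
  read fails at attrs under R1 (no fill)
  => FAILS_AT (attrs, R1)
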